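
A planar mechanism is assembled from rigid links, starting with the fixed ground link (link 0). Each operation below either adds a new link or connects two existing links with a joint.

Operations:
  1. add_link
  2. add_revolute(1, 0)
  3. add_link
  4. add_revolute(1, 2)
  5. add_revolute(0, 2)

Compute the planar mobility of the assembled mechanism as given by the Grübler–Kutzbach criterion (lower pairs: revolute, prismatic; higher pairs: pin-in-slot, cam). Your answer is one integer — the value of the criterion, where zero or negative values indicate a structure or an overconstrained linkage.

link 0 = ground. State L|J1|J2 = 1|0|0
+link1  2|0|0
R(1,0) f=1→J1  2|1|0
+link2  3|1|0
R(1,2) f=1→J1  3|2|0
R(0,2) f=1→J1  3|3|0
M = 3(3−1)−2·3−0 = 6−6−0 = 0

M = 0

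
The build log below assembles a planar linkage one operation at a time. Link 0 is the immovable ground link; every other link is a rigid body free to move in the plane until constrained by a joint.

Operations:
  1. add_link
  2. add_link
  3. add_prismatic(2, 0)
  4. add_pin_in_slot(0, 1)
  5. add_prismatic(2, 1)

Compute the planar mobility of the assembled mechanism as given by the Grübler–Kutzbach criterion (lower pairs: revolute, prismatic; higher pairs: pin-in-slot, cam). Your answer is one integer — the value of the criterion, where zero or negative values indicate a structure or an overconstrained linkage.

link 0 = ground. State L|J1|J2 = 1|0|0
+link1  2|0|0
+link2  3|0|0
P(2,0) f=1→J1  3|1|0
PS(0,1) f=2→J2  3|1|1
P(2,1) f=1→J1  3|2|1
M = 3(3−1)−2·2−1 = 6−4−1 = 1

M = 1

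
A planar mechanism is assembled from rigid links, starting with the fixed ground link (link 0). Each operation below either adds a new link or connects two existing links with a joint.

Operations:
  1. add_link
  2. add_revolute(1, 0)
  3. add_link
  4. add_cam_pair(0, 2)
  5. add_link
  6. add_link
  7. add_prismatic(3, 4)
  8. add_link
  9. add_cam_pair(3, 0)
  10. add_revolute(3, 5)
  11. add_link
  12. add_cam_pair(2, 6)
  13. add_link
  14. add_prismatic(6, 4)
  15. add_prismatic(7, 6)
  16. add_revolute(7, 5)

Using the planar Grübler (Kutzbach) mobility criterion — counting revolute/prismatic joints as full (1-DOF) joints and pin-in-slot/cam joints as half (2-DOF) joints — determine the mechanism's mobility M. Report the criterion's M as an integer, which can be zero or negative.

L=1 J1=0 J2=0
add link → L=2 J1=0 J2=0
R@1,0 dof=1 J1 → L=2 J1=1 J2=0
add link → L=3 J1=1 J2=0
C@0,2 dof=2 J2 → L=3 J1=1 J2=1
add link → L=4 J1=1 J2=1
add link → L=5 J1=1 J2=1
P@3,4 dof=1 J1 → L=5 J1=2 J2=1
add link → L=6 J1=2 J2=1
C@3,0 dof=2 J2 → L=6 J1=2 J2=2
R@3,5 dof=1 J1 → L=6 J1=3 J2=2
add link → L=7 J1=3 J2=2
C@2,6 dof=2 J2 → L=7 J1=3 J2=3
add link → L=8 J1=3 J2=3
P@6,4 dof=1 J1 → L=8 J1=4 J2=3
P@7,6 dof=1 J1 → L=8 J1=5 J2=3
R@7,5 dof=1 J1 → L=8 J1=6 J2=3
M=3(L−1)−2J1−J2=3·7−2·6−3=6

M = 6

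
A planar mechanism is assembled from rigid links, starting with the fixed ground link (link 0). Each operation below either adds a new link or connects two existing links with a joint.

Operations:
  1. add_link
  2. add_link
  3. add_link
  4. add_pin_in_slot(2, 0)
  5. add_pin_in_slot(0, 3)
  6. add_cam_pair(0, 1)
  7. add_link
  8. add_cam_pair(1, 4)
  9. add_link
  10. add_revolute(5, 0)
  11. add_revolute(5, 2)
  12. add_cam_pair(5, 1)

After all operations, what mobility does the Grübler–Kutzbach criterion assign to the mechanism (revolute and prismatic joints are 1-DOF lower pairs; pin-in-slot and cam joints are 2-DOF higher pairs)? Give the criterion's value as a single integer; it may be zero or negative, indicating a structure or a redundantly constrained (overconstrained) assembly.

M = 6

ground; <1,0,0>
#1 <2,0,0>
#2 <3,0,0>
#3 <4,0,0>
PS:2↔0 J2 <4,0,1>
PS:0↔3 J2 <4,0,2>
C:0↔1 J2 <4,0,3>
#4 <5,0,3>
C:1↔4 J2 <5,0,4>
#5 <6,0,4>
R:5↔0 J1 <6,1,4>
R:5↔2 J1 <6,2,4>
C:5↔1 J2 <6,2,5>
3×5 − 2×2 − 1×5 = 6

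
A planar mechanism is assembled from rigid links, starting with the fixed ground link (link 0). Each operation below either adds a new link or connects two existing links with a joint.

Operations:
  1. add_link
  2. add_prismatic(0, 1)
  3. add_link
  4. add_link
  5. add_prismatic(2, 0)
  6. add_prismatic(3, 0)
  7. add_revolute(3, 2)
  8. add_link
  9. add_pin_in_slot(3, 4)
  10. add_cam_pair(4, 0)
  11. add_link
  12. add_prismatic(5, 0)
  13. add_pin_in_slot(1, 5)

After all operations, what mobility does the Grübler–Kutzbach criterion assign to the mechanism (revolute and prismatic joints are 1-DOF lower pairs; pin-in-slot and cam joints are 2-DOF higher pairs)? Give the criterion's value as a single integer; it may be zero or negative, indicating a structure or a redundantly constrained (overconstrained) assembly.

[1;0;0] (link 0 is ground)
L+ [2;0;0]
P(0,1)∈J1 [2;1;0]
L+ [3;1;0]
L+ [4;1;0]
P(2,0)∈J1 [4;2;0]
P(3,0)∈J1 [4;3;0]
R(3,2)∈J1 [4;4;0]
L+ [5;4;0]
PS(3,4)∈J2 [5;4;1]
C(4,0)∈J2 [5;4;2]
L+ [6;4;2]
P(5,0)∈J1 [6;5;2]
PS(1,5)∈J2 [6;5;3]
mobility = 15 − 10 − 3 = 2

M = 2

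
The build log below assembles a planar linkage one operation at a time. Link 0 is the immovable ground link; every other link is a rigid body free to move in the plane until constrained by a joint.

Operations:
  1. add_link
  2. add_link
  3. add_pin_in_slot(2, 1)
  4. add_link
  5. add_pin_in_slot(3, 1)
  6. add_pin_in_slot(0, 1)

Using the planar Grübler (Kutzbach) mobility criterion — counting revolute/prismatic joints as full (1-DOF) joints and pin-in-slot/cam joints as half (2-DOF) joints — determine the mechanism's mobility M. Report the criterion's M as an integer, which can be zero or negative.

M = 6

L=1 J1=0 J2=0
add link → L=2 J1=0 J2=0
add link → L=3 J1=0 J2=0
PS@2,1 dof=2 J2 → L=3 J1=0 J2=1
add link → L=4 J1=0 J2=1
PS@3,1 dof=2 J2 → L=4 J1=0 J2=2
PS@0,1 dof=2 J2 → L=4 J1=0 J2=3
M=3(L−1)−2J1−J2=3·3−2·0−3=6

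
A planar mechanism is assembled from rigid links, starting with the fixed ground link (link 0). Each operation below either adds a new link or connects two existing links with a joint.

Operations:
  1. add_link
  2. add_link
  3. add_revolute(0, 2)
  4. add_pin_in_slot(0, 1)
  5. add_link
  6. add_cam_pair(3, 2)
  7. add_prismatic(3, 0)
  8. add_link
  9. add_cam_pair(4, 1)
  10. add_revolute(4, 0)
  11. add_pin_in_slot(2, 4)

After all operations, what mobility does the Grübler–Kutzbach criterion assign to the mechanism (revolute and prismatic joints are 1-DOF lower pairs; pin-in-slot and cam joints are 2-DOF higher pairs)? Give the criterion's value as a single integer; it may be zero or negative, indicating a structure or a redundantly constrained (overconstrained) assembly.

[1;0;0] (link 0 is ground)
L+ [2;0;0]
L+ [3;0;0]
R(0,2)∈J1 [3;1;0]
PS(0,1)∈J2 [3;1;1]
L+ [4;1;1]
C(3,2)∈J2 [4;1;2]
P(3,0)∈J1 [4;2;2]
L+ [5;2;2]
C(4,1)∈J2 [5;2;3]
R(4,0)∈J1 [5;3;3]
PS(2,4)∈J2 [5;3;4]
mobility = 12 − 6 − 4 = 2

M = 2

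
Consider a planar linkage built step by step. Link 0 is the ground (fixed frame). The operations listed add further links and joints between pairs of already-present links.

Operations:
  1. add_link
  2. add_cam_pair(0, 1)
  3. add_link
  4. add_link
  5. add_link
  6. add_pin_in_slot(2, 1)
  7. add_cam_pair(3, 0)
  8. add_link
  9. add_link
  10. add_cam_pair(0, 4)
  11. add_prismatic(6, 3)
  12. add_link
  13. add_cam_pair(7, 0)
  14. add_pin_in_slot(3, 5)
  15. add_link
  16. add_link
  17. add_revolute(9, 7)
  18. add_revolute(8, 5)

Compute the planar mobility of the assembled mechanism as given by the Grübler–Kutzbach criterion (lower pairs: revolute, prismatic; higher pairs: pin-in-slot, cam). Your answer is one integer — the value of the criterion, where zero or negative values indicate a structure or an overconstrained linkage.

link 0 = ground. State L|J1|J2 = 1|0|0
+link1  2|0|0
C(0,1) f=2→J2  2|0|1
+link2  3|0|1
+link3  4|0|1
+link4  5|0|1
PS(2,1) f=2→J2  5|0|2
C(3,0) f=2→J2  5|0|3
+link5  6|0|3
+link6  7|0|3
C(0,4) f=2→J2  7|0|4
P(6,3) f=1→J1  7|1|4
+link7  8|1|4
C(7,0) f=2→J2  8|1|5
PS(3,5) f=2→J2  8|1|6
+link8  9|1|6
+link9  10|1|6
R(9,7) f=1→J1  10|2|6
R(8,5) f=1→J1  10|3|6
M = 3(10−1)−2·3−6 = 27−6−6 = 15

M = 15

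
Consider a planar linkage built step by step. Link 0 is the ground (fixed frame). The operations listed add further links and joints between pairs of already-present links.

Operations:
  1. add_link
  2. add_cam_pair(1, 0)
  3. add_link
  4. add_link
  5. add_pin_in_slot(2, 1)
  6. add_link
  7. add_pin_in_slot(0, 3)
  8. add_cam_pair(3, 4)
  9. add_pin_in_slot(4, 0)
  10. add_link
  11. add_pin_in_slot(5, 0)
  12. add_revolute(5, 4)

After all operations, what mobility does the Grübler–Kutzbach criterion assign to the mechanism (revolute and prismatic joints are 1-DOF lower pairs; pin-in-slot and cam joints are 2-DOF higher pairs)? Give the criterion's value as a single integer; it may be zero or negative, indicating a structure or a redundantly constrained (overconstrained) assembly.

ground; <1,0,0>
#1 <2,0,0>
C:1↔0 J2 <2,0,1>
#2 <3,0,1>
#3 <4,0,1>
PS:2↔1 J2 <4,0,2>
#4 <5,0,2>
PS:0↔3 J2 <5,0,3>
C:3↔4 J2 <5,0,4>
PS:4↔0 J2 <5,0,5>
#5 <6,0,5>
PS:5↔0 J2 <6,0,6>
R:5↔4 J1 <6,1,6>
3×5 − 2×1 − 1×6 = 7

M = 7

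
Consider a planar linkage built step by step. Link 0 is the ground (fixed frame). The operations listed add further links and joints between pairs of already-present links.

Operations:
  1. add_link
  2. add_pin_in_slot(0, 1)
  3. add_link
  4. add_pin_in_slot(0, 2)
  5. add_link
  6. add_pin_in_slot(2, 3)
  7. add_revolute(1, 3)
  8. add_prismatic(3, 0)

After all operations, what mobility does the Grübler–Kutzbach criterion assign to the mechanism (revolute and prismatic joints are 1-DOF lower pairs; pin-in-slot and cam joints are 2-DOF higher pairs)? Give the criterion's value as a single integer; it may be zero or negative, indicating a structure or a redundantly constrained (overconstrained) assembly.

M = 2

ground; <1,0,0>
#1 <2,0,0>
PS:0↔1 J2 <2,0,1>
#2 <3,0,1>
PS:0↔2 J2 <3,0,2>
#3 <4,0,2>
PS:2↔3 J2 <4,0,3>
R:1↔3 J1 <4,1,3>
P:3↔0 J1 <4,2,3>
3×3 − 2×2 − 1×3 = 2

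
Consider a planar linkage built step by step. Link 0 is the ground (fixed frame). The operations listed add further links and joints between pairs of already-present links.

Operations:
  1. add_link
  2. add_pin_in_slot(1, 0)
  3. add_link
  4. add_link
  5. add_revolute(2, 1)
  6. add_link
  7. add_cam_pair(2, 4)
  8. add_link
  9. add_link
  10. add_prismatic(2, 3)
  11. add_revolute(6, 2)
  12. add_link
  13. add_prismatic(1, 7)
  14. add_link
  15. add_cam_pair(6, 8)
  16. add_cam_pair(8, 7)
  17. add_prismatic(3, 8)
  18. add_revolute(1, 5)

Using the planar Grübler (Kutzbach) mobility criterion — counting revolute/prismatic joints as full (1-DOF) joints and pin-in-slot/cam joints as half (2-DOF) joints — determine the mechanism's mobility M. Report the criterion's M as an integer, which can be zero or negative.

(L,J1,J2)=(1,0,0); link0 fixed
link1: (2,0,0)
PS 1-0 [J2]: (2,0,1)
link2: (3,0,1)
link3: (4,0,1)
R 2-1 [J1]: (4,1,1)
link4: (5,1,1)
C 2-4 [J2]: (5,1,2)
link5: (6,1,2)
link6: (7,1,2)
P 2-3 [J1]: (7,2,2)
R 6-2 [J1]: (7,3,2)
link7: (8,3,2)
P 1-7 [J1]: (8,4,2)
link8: (9,4,2)
C 6-8 [J2]: (9,4,3)
C 8-7 [J2]: (9,4,4)
P 3-8 [J1]: (9,5,4)
R 1-5 [J1]: (9,6,4)
Grübler: 3·8 − 2·6 − 4 = 8

M = 8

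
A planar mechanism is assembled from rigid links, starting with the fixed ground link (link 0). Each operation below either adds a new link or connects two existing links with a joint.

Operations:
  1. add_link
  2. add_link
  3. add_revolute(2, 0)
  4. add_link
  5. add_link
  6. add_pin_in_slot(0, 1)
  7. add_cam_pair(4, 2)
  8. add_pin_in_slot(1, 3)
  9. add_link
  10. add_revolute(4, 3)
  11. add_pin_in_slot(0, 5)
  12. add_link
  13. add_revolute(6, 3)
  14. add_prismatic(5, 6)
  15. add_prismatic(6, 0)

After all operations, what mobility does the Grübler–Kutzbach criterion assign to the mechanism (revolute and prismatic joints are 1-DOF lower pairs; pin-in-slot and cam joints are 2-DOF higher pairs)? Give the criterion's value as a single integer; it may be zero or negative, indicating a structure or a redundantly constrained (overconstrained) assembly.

[1;0;0] (link 0 is ground)
L+ [2;0;0]
L+ [3;0;0]
R(2,0)∈J1 [3;1;0]
L+ [4;1;0]
L+ [5;1;0]
PS(0,1)∈J2 [5;1;1]
C(4,2)∈J2 [5;1;2]
PS(1,3)∈J2 [5;1;3]
L+ [6;1;3]
R(4,3)∈J1 [6;2;3]
PS(0,5)∈J2 [6;2;4]
L+ [7;2;4]
R(6,3)∈J1 [7;3;4]
P(5,6)∈J1 [7;4;4]
P(6,0)∈J1 [7;5;4]
mobility = 18 − 10 − 4 = 4

M = 4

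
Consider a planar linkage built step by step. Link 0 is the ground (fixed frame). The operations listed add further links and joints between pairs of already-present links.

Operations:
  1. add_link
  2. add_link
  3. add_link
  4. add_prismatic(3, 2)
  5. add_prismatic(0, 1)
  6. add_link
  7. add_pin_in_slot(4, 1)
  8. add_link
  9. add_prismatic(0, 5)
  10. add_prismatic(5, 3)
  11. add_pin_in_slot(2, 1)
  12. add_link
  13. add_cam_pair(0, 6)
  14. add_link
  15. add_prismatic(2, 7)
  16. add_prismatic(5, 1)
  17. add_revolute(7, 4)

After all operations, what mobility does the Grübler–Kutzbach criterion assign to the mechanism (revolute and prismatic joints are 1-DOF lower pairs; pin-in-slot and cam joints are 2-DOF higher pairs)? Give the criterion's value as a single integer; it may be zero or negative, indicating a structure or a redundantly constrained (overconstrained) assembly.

M = 4

[1;0;0] (link 0 is ground)
L+ [2;0;0]
L+ [3;0;0]
L+ [4;0;0]
P(3,2)∈J1 [4;1;0]
P(0,1)∈J1 [4;2;0]
L+ [5;2;0]
PS(4,1)∈J2 [5;2;1]
L+ [6;2;1]
P(0,5)∈J1 [6;3;1]
P(5,3)∈J1 [6;4;1]
PS(2,1)∈J2 [6;4;2]
L+ [7;4;2]
C(0,6)∈J2 [7;4;3]
L+ [8;4;3]
P(2,7)∈J1 [8;5;3]
P(5,1)∈J1 [8;6;3]
R(7,4)∈J1 [8;7;3]
mobility = 21 − 14 − 3 = 4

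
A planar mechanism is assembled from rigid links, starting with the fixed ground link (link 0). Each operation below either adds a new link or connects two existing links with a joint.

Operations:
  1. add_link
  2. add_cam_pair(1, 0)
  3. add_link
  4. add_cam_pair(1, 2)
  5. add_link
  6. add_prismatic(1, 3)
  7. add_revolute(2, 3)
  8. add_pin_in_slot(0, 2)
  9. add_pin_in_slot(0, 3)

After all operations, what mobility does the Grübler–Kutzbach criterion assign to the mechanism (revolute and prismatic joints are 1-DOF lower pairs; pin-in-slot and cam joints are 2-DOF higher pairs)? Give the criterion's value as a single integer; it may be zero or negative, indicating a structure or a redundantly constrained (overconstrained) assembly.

M = 1

(L,J1,J2)=(1,0,0); link0 fixed
link1: (2,0,0)
C 1-0 [J2]: (2,0,1)
link2: (3,0,1)
C 1-2 [J2]: (3,0,2)
link3: (4,0,2)
P 1-3 [J1]: (4,1,2)
R 2-3 [J1]: (4,2,2)
PS 0-2 [J2]: (4,2,3)
PS 0-3 [J2]: (4,2,4)
Grübler: 3·3 − 2·2 − 4 = 1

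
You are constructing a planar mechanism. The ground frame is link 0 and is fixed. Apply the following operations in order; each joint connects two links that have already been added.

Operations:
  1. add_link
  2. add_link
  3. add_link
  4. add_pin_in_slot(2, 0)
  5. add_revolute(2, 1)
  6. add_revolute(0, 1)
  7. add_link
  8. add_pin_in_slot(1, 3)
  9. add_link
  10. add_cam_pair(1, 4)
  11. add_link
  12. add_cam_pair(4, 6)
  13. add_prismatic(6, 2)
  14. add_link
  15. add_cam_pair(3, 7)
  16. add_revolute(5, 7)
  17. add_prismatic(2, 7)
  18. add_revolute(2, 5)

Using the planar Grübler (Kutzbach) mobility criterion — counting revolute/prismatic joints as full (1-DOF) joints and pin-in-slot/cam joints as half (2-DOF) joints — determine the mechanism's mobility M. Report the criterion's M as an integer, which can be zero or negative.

link 0 = ground. State L|J1|J2 = 1|0|0
+link1  2|0|0
+link2  3|0|0
+link3  4|0|0
PS(2,0) f=2→J2  4|0|1
R(2,1) f=1→J1  4|1|1
R(0,1) f=1→J1  4|2|1
+link4  5|2|1
PS(1,3) f=2→J2  5|2|2
+link5  6|2|2
C(1,4) f=2→J2  6|2|3
+link6  7|2|3
C(4,6) f=2→J2  7|2|4
P(6,2) f=1→J1  7|3|4
+link7  8|3|4
C(3,7) f=2→J2  8|3|5
R(5,7) f=1→J1  8|4|5
P(2,7) f=1→J1  8|5|5
R(2,5) f=1→J1  8|6|5
M = 3(8−1)−2·6−5 = 21−12−5 = 4

M = 4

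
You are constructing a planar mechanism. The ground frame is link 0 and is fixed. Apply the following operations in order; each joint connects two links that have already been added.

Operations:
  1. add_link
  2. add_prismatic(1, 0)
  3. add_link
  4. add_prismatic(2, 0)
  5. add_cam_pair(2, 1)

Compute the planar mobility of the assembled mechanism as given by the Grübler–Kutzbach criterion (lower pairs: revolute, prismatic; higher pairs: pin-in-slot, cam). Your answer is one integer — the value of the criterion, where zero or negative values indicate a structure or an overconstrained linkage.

[1;0;0] (link 0 is ground)
L+ [2;0;0]
P(1,0)∈J1 [2;1;0]
L+ [3;1;0]
P(2,0)∈J1 [3;2;0]
C(2,1)∈J2 [3;2;1]
mobility = 6 − 4 − 1 = 1

M = 1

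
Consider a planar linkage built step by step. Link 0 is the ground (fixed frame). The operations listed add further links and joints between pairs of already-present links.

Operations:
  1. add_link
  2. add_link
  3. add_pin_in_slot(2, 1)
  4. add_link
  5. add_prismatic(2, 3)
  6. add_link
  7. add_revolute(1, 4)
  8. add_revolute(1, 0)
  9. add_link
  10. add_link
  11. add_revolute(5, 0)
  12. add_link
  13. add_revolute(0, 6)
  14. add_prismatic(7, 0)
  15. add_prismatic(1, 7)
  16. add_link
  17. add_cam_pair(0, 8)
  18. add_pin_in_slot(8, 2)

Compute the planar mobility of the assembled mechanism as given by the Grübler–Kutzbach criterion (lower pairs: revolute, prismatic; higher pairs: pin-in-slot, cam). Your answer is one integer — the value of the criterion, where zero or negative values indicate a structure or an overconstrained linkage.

ground; <1,0,0>
#1 <2,0,0>
#2 <3,0,0>
PS:2↔1 J2 <3,0,1>
#3 <4,0,1>
P:2↔3 J1 <4,1,1>
#4 <5,1,1>
R:1↔4 J1 <5,2,1>
R:1↔0 J1 <5,3,1>
#5 <6,3,1>
#6 <7,3,1>
R:5↔0 J1 <7,4,1>
#7 <8,4,1>
R:0↔6 J1 <8,5,1>
P:7↔0 J1 <8,6,1>
P:1↔7 J1 <8,7,1>
#8 <9,7,1>
C:0↔8 J2 <9,7,2>
PS:8↔2 J2 <9,7,3>
3×8 − 2×7 − 1×3 = 7

M = 7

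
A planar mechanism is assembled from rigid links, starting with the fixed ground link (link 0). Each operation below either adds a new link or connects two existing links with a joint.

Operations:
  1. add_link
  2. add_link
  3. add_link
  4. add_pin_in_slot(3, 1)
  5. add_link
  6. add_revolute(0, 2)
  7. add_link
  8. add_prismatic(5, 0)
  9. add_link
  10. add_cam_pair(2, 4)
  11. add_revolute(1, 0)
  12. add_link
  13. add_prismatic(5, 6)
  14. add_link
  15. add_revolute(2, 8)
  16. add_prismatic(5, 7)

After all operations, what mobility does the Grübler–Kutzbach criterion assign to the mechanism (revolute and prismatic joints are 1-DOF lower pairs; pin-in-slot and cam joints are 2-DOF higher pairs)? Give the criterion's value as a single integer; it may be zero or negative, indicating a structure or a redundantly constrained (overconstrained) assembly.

M = 10

ground; <1,0,0>
#1 <2,0,0>
#2 <3,0,0>
#3 <4,0,0>
PS:3↔1 J2 <4,0,1>
#4 <5,0,1>
R:0↔2 J1 <5,1,1>
#5 <6,1,1>
P:5↔0 J1 <6,2,1>
#6 <7,2,1>
C:2↔4 J2 <7,2,2>
R:1↔0 J1 <7,3,2>
#7 <8,3,2>
P:5↔6 J1 <8,4,2>
#8 <9,4,2>
R:2↔8 J1 <9,5,2>
P:5↔7 J1 <9,6,2>
3×8 − 2×6 − 1×2 = 10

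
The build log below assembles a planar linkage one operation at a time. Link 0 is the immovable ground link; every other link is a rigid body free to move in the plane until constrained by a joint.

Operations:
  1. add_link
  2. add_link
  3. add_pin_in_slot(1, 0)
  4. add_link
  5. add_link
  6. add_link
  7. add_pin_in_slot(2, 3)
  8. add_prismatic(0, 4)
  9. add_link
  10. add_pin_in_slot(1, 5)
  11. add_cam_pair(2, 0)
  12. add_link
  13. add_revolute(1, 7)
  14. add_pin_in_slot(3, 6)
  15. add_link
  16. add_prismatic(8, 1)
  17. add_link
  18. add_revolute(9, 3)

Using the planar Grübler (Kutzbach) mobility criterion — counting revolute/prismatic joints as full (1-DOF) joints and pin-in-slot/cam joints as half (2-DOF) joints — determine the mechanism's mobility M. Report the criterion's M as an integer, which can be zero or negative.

(L,J1,J2)=(1,0,0); link0 fixed
link1: (2,0,0)
link2: (3,0,0)
PS 1-0 [J2]: (3,0,1)
link3: (4,0,1)
link4: (5,0,1)
link5: (6,0,1)
PS 2-3 [J2]: (6,0,2)
P 0-4 [J1]: (6,1,2)
link6: (7,1,2)
PS 1-5 [J2]: (7,1,3)
C 2-0 [J2]: (7,1,4)
link7: (8,1,4)
R 1-7 [J1]: (8,2,4)
PS 3-6 [J2]: (8,2,5)
link8: (9,2,5)
P 8-1 [J1]: (9,3,5)
link9: (10,3,5)
R 9-3 [J1]: (10,4,5)
Grübler: 3·9 − 2·4 − 5 = 14

M = 14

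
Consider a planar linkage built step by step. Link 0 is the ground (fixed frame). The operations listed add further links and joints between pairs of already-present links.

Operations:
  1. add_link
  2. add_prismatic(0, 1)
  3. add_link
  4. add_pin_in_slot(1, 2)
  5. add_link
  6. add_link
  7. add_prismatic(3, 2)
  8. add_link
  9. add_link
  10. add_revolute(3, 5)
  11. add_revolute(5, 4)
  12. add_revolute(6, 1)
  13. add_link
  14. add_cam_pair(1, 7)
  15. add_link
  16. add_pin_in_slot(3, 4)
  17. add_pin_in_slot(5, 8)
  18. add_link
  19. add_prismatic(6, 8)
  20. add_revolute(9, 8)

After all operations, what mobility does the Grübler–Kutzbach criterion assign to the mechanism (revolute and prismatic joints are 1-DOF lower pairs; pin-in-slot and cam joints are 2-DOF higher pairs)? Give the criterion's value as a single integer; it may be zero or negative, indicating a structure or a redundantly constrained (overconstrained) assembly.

[1;0;0] (link 0 is ground)
L+ [2;0;0]
P(0,1)∈J1 [2;1;0]
L+ [3;1;0]
PS(1,2)∈J2 [3;1;1]
L+ [4;1;1]
L+ [5;1;1]
P(3,2)∈J1 [5;2;1]
L+ [6;2;1]
L+ [7;2;1]
R(3,5)∈J1 [7;3;1]
R(5,4)∈J1 [7;4;1]
R(6,1)∈J1 [7;5;1]
L+ [8;5;1]
C(1,7)∈J2 [8;5;2]
L+ [9;5;2]
PS(3,4)∈J2 [9;5;3]
PS(5,8)∈J2 [9;5;4]
L+ [10;5;4]
P(6,8)∈J1 [10;6;4]
R(9,8)∈J1 [10;7;4]
mobility = 27 − 14 − 4 = 9

M = 9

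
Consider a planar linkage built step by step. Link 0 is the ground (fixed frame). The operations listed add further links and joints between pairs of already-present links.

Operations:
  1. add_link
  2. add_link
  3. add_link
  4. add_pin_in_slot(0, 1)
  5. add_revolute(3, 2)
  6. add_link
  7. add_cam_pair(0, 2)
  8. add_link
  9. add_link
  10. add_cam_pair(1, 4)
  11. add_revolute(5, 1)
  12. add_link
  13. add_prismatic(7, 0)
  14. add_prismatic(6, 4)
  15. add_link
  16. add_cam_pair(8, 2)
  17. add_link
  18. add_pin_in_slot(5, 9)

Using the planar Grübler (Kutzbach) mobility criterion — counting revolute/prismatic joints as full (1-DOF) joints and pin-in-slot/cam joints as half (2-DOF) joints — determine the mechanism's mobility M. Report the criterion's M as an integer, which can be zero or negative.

M = 14

(L,J1,J2)=(1,0,0); link0 fixed
link1: (2,0,0)
link2: (3,0,0)
link3: (4,0,0)
PS 0-1 [J2]: (4,0,1)
R 3-2 [J1]: (4,1,1)
link4: (5,1,1)
C 0-2 [J2]: (5,1,2)
link5: (6,1,2)
link6: (7,1,2)
C 1-4 [J2]: (7,1,3)
R 5-1 [J1]: (7,2,3)
link7: (8,2,3)
P 7-0 [J1]: (8,3,3)
P 6-4 [J1]: (8,4,3)
link8: (9,4,3)
C 8-2 [J2]: (9,4,4)
link9: (10,4,4)
PS 5-9 [J2]: (10,4,5)
Grübler: 3·9 − 2·4 − 5 = 14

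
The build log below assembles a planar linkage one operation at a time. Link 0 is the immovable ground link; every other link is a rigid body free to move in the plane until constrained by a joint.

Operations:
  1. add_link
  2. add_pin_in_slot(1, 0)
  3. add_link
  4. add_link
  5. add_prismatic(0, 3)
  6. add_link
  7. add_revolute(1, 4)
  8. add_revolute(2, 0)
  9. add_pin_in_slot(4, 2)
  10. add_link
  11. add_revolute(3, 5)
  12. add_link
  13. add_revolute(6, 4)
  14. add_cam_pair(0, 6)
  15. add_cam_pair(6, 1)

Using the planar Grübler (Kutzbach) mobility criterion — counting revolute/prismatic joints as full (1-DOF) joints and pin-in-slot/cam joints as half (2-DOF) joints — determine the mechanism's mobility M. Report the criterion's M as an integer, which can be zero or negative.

ground; <1,0,0>
#1 <2,0,0>
PS:1↔0 J2 <2,0,1>
#2 <3,0,1>
#3 <4,0,1>
P:0↔3 J1 <4,1,1>
#4 <5,1,1>
R:1↔4 J1 <5,2,1>
R:2↔0 J1 <5,3,1>
PS:4↔2 J2 <5,3,2>
#5 <6,3,2>
R:3↔5 J1 <6,4,2>
#6 <7,4,2>
R:6↔4 J1 <7,5,2>
C:0↔6 J2 <7,5,3>
C:6↔1 J2 <7,5,4>
3×6 − 2×5 − 1×4 = 4

M = 4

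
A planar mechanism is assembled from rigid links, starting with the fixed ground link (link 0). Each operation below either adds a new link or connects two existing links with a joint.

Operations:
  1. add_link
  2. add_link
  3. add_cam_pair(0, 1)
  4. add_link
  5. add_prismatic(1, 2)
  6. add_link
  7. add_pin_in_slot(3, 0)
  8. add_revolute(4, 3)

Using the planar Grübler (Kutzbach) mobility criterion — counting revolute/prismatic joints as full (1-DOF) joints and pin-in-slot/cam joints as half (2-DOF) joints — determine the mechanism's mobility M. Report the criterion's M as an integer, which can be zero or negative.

M = 6

ground; <1,0,0>
#1 <2,0,0>
#2 <3,0,0>
C:0↔1 J2 <3,0,1>
#3 <4,0,1>
P:1↔2 J1 <4,1,1>
#4 <5,1,1>
PS:3↔0 J2 <5,1,2>
R:4↔3 J1 <5,2,2>
3×4 − 2×2 − 1×2 = 6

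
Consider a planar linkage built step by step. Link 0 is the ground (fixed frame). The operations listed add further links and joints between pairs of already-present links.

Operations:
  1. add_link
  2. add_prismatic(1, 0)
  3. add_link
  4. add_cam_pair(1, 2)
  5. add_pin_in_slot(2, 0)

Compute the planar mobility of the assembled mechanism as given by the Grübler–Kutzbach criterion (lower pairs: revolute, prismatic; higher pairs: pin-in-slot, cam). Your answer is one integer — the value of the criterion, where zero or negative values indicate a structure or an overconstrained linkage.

M = 2

ground; <1,0,0>
#1 <2,0,0>
P:1↔0 J1 <2,1,0>
#2 <3,1,0>
C:1↔2 J2 <3,1,1>
PS:2↔0 J2 <3,1,2>
3×2 − 2×1 − 1×2 = 2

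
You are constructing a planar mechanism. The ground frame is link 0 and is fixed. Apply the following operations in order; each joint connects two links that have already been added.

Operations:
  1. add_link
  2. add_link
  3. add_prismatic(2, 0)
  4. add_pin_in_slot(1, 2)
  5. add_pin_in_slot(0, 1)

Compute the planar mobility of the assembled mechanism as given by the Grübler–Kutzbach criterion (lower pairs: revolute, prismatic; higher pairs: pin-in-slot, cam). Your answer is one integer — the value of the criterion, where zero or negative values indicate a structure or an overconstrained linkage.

M = 2

(L,J1,J2)=(1,0,0); link0 fixed
link1: (2,0,0)
link2: (3,0,0)
P 2-0 [J1]: (3,1,0)
PS 1-2 [J2]: (3,1,1)
PS 0-1 [J2]: (3,1,2)
Grübler: 3·2 − 2·1 − 2 = 2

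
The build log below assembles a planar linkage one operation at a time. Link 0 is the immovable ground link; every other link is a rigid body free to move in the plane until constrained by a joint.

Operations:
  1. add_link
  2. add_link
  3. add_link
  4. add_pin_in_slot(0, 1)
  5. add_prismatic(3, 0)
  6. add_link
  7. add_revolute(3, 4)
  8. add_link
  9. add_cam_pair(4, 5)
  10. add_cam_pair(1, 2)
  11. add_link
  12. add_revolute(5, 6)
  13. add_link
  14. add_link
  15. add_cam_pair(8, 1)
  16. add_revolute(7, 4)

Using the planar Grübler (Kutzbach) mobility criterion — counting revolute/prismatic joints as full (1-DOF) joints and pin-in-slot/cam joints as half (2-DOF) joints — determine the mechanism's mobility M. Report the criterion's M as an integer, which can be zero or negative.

M = 12

[1;0;0] (link 0 is ground)
L+ [2;0;0]
L+ [3;0;0]
L+ [4;0;0]
PS(0,1)∈J2 [4;0;1]
P(3,0)∈J1 [4;1;1]
L+ [5;1;1]
R(3,4)∈J1 [5;2;1]
L+ [6;2;1]
C(4,5)∈J2 [6;2;2]
C(1,2)∈J2 [6;2;3]
L+ [7;2;3]
R(5,6)∈J1 [7;3;3]
L+ [8;3;3]
L+ [9;3;3]
C(8,1)∈J2 [9;3;4]
R(7,4)∈J1 [9;4;4]
mobility = 24 − 8 − 4 = 12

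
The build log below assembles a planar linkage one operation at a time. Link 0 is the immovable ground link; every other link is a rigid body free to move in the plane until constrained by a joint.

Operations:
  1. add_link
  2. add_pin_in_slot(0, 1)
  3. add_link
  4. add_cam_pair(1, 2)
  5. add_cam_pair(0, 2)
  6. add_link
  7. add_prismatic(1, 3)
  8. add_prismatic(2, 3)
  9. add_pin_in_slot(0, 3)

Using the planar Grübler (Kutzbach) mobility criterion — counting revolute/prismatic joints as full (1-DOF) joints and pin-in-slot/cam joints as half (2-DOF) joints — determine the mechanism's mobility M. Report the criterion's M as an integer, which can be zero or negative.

ground; <1,0,0>
#1 <2,0,0>
PS:0↔1 J2 <2,0,1>
#2 <3,0,1>
C:1↔2 J2 <3,0,2>
C:0↔2 J2 <3,0,3>
#3 <4,0,3>
P:1↔3 J1 <4,1,3>
P:2↔3 J1 <4,2,3>
PS:0↔3 J2 <4,2,4>
3×3 − 2×2 − 1×4 = 1

M = 1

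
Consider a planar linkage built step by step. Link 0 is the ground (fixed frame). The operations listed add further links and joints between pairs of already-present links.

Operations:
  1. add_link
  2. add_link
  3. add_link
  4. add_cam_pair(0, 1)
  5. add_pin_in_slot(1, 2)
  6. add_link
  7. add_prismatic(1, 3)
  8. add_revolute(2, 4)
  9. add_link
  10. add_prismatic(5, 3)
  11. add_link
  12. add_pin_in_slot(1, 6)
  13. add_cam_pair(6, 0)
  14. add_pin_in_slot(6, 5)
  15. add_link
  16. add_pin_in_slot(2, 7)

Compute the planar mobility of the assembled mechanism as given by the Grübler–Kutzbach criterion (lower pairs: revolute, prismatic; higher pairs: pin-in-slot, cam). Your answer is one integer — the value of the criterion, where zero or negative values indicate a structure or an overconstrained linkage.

L=1 J1=0 J2=0
add link → L=2 J1=0 J2=0
add link → L=3 J1=0 J2=0
add link → L=4 J1=0 J2=0
C@0,1 dof=2 J2 → L=4 J1=0 J2=1
PS@1,2 dof=2 J2 → L=4 J1=0 J2=2
add link → L=5 J1=0 J2=2
P@1,3 dof=1 J1 → L=5 J1=1 J2=2
R@2,4 dof=1 J1 → L=5 J1=2 J2=2
add link → L=6 J1=2 J2=2
P@5,3 dof=1 J1 → L=6 J1=3 J2=2
add link → L=7 J1=3 J2=2
PS@1,6 dof=2 J2 → L=7 J1=3 J2=3
C@6,0 dof=2 J2 → L=7 J1=3 J2=4
PS@6,5 dof=2 J2 → L=7 J1=3 J2=5
add link → L=8 J1=3 J2=5
PS@2,7 dof=2 J2 → L=8 J1=3 J2=6
M=3(L−1)−2J1−J2=3·7−2·3−6=9

M = 9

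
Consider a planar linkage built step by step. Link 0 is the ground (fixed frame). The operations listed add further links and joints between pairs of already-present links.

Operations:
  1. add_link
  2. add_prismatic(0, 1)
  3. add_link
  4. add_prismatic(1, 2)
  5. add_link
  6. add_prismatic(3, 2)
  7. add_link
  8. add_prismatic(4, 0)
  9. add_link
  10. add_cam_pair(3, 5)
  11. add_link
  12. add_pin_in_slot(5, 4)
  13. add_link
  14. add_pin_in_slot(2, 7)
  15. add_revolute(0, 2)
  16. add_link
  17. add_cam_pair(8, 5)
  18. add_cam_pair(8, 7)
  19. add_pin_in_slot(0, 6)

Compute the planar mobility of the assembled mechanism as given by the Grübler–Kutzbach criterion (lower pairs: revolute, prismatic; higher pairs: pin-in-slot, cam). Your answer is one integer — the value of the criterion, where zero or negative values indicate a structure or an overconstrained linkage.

[1;0;0] (link 0 is ground)
L+ [2;0;0]
P(0,1)∈J1 [2;1;0]
L+ [3;1;0]
P(1,2)∈J1 [3;2;0]
L+ [4;2;0]
P(3,2)∈J1 [4;3;0]
L+ [5;3;0]
P(4,0)∈J1 [5;4;0]
L+ [6;4;0]
C(3,5)∈J2 [6;4;1]
L+ [7;4;1]
PS(5,4)∈J2 [7;4;2]
L+ [8;4;2]
PS(2,7)∈J2 [8;4;3]
R(0,2)∈J1 [8;5;3]
L+ [9;5;3]
C(8,5)∈J2 [9;5;4]
C(8,7)∈J2 [9;5;5]
PS(0,6)∈J2 [9;5;6]
mobility = 24 − 10 − 6 = 8

M = 8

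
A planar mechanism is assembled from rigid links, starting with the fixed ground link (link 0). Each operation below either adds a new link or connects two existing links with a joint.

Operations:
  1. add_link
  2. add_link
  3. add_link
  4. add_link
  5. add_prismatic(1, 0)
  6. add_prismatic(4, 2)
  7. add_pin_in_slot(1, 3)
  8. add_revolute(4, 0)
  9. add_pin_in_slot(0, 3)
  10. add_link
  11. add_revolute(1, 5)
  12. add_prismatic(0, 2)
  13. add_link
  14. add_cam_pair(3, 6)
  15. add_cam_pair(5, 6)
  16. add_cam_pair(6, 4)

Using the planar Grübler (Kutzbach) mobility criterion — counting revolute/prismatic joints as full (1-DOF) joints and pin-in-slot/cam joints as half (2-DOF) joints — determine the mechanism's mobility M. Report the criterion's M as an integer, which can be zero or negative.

L=1 J1=0 J2=0
add link → L=2 J1=0 J2=0
add link → L=3 J1=0 J2=0
add link → L=4 J1=0 J2=0
add link → L=5 J1=0 J2=0
P@1,0 dof=1 J1 → L=5 J1=1 J2=0
P@4,2 dof=1 J1 → L=5 J1=2 J2=0
PS@1,3 dof=2 J2 → L=5 J1=2 J2=1
R@4,0 dof=1 J1 → L=5 J1=3 J2=1
PS@0,3 dof=2 J2 → L=5 J1=3 J2=2
add link → L=6 J1=3 J2=2
R@1,5 dof=1 J1 → L=6 J1=4 J2=2
P@0,2 dof=1 J1 → L=6 J1=5 J2=2
add link → L=7 J1=5 J2=2
C@3,6 dof=2 J2 → L=7 J1=5 J2=3
C@5,6 dof=2 J2 → L=7 J1=5 J2=4
C@6,4 dof=2 J2 → L=7 J1=5 J2=5
M=3(L−1)−2J1−J2=3·6−2·5−5=3

M = 3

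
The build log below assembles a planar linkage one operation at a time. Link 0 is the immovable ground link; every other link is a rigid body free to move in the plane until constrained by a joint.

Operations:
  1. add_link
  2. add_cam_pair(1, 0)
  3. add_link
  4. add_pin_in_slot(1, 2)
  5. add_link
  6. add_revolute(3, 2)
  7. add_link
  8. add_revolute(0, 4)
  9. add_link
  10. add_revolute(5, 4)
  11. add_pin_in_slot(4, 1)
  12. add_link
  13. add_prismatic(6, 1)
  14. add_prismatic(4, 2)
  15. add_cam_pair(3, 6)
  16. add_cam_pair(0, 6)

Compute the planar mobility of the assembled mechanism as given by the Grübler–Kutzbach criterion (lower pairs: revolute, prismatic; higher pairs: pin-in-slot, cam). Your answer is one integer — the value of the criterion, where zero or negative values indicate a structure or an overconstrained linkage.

M = 3

(L,J1,J2)=(1,0,0); link0 fixed
link1: (2,0,0)
C 1-0 [J2]: (2,0,1)
link2: (3,0,1)
PS 1-2 [J2]: (3,0,2)
link3: (4,0,2)
R 3-2 [J1]: (4,1,2)
link4: (5,1,2)
R 0-4 [J1]: (5,2,2)
link5: (6,2,2)
R 5-4 [J1]: (6,3,2)
PS 4-1 [J2]: (6,3,3)
link6: (7,3,3)
P 6-1 [J1]: (7,4,3)
P 4-2 [J1]: (7,5,3)
C 3-6 [J2]: (7,5,4)
C 0-6 [J2]: (7,5,5)
Grübler: 3·6 − 2·5 − 5 = 3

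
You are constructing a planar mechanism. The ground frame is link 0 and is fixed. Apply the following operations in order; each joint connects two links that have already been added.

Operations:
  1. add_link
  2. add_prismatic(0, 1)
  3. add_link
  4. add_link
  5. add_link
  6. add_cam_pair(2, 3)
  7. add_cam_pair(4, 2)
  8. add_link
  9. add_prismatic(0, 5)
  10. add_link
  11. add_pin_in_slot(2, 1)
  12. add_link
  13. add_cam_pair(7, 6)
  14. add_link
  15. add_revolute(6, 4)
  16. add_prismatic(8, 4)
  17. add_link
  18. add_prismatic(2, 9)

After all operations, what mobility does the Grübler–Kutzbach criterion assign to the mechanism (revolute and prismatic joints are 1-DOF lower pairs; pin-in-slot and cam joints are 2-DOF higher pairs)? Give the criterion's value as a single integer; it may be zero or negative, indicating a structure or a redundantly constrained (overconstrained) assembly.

M = 13

(L,J1,J2)=(1,0,0); link0 fixed
link1: (2,0,0)
P 0-1 [J1]: (2,1,0)
link2: (3,1,0)
link3: (4,1,0)
link4: (5,1,0)
C 2-3 [J2]: (5,1,1)
C 4-2 [J2]: (5,1,2)
link5: (6,1,2)
P 0-5 [J1]: (6,2,2)
link6: (7,2,2)
PS 2-1 [J2]: (7,2,3)
link7: (8,2,3)
C 7-6 [J2]: (8,2,4)
link8: (9,2,4)
R 6-4 [J1]: (9,3,4)
P 8-4 [J1]: (9,4,4)
link9: (10,4,4)
P 2-9 [J1]: (10,5,4)
Grübler: 3·9 − 2·5 − 4 = 13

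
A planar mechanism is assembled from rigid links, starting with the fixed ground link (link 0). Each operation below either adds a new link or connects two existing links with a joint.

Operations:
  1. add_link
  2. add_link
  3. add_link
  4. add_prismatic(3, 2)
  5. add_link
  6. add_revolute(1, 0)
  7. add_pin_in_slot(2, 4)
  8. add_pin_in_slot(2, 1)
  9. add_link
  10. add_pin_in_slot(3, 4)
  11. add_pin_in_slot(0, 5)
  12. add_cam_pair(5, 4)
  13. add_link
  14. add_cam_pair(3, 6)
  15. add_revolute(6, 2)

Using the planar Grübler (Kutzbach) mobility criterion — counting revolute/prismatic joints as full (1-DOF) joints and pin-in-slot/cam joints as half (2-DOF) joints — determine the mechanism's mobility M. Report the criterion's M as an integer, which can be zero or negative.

(L,J1,J2)=(1,0,0); link0 fixed
link1: (2,0,0)
link2: (3,0,0)
link3: (4,0,0)
P 3-2 [J1]: (4,1,0)
link4: (5,1,0)
R 1-0 [J1]: (5,2,0)
PS 2-4 [J2]: (5,2,1)
PS 2-1 [J2]: (5,2,2)
link5: (6,2,2)
PS 3-4 [J2]: (6,2,3)
PS 0-5 [J2]: (6,2,4)
C 5-4 [J2]: (6,2,5)
link6: (7,2,5)
C 3-6 [J2]: (7,2,6)
R 6-2 [J1]: (7,3,6)
Grübler: 3·6 − 2·3 − 6 = 6

M = 6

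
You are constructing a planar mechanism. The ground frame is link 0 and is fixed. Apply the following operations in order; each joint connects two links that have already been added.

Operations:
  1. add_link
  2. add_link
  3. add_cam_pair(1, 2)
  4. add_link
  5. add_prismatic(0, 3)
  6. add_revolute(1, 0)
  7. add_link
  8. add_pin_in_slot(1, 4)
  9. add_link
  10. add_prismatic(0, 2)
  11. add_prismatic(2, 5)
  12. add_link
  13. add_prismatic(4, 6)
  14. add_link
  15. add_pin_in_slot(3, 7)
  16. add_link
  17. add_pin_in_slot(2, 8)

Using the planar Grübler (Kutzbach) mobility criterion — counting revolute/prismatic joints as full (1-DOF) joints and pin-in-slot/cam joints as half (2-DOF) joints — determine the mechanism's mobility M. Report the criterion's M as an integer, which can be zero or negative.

M = 10

L=1 J1=0 J2=0
add link → L=2 J1=0 J2=0
add link → L=3 J1=0 J2=0
C@1,2 dof=2 J2 → L=3 J1=0 J2=1
add link → L=4 J1=0 J2=1
P@0,3 dof=1 J1 → L=4 J1=1 J2=1
R@1,0 dof=1 J1 → L=4 J1=2 J2=1
add link → L=5 J1=2 J2=1
PS@1,4 dof=2 J2 → L=5 J1=2 J2=2
add link → L=6 J1=2 J2=2
P@0,2 dof=1 J1 → L=6 J1=3 J2=2
P@2,5 dof=1 J1 → L=6 J1=4 J2=2
add link → L=7 J1=4 J2=2
P@4,6 dof=1 J1 → L=7 J1=5 J2=2
add link → L=8 J1=5 J2=2
PS@3,7 dof=2 J2 → L=8 J1=5 J2=3
add link → L=9 J1=5 J2=3
PS@2,8 dof=2 J2 → L=9 J1=5 J2=4
M=3(L−1)−2J1−J2=3·8−2·5−4=10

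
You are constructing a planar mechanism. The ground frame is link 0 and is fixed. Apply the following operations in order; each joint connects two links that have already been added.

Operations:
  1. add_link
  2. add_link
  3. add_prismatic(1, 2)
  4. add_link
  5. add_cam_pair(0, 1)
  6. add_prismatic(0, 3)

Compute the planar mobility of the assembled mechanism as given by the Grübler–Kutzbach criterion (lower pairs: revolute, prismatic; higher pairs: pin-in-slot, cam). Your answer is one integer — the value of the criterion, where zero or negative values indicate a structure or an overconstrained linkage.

M = 4

L=1 J1=0 J2=0
add link → L=2 J1=0 J2=0
add link → L=3 J1=0 J2=0
P@1,2 dof=1 J1 → L=3 J1=1 J2=0
add link → L=4 J1=1 J2=0
C@0,1 dof=2 J2 → L=4 J1=1 J2=1
P@0,3 dof=1 J1 → L=4 J1=2 J2=1
M=3(L−1)−2J1−J2=3·3−2·2−1=4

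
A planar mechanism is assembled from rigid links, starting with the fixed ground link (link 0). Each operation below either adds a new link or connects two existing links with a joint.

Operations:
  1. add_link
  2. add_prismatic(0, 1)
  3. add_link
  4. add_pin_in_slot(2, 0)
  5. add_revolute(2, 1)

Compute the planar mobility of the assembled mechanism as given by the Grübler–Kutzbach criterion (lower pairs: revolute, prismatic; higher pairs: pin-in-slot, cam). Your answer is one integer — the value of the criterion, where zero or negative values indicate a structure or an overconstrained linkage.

M = 1

(L,J1,J2)=(1,0,0); link0 fixed
link1: (2,0,0)
P 0-1 [J1]: (2,1,0)
link2: (3,1,0)
PS 2-0 [J2]: (3,1,1)
R 2-1 [J1]: (3,2,1)
Grübler: 3·2 − 2·2 − 1 = 1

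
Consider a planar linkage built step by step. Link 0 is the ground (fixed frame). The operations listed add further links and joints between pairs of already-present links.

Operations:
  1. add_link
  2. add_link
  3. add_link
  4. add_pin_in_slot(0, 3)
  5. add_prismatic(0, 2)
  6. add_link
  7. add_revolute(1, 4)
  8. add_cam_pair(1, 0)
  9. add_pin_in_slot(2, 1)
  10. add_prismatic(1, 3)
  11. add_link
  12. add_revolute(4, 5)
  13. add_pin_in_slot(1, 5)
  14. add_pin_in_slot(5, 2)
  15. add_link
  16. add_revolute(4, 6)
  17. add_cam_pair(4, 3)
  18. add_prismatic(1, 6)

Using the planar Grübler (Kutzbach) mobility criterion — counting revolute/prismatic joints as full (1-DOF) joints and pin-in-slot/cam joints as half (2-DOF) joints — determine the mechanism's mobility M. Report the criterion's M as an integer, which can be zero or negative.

L=1 J1=0 J2=0
add link → L=2 J1=0 J2=0
add link → L=3 J1=0 J2=0
add link → L=4 J1=0 J2=0
PS@0,3 dof=2 J2 → L=4 J1=0 J2=1
P@0,2 dof=1 J1 → L=4 J1=1 J2=1
add link → L=5 J1=1 J2=1
R@1,4 dof=1 J1 → L=5 J1=2 J2=1
C@1,0 dof=2 J2 → L=5 J1=2 J2=2
PS@2,1 dof=2 J2 → L=5 J1=2 J2=3
P@1,3 dof=1 J1 → L=5 J1=3 J2=3
add link → L=6 J1=3 J2=3
R@4,5 dof=1 J1 → L=6 J1=4 J2=3
PS@1,5 dof=2 J2 → L=6 J1=4 J2=4
PS@5,2 dof=2 J2 → L=6 J1=4 J2=5
add link → L=7 J1=4 J2=5
R@4,6 dof=1 J1 → L=7 J1=5 J2=5
C@4,3 dof=2 J2 → L=7 J1=5 J2=6
P@1,6 dof=1 J1 → L=7 J1=6 J2=6
M=3(L−1)−2J1−J2=3·6−2·6−6=0

M = 0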